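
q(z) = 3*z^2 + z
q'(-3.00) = -17.00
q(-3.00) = 24.00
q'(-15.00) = -89.00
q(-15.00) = 660.00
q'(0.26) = 2.56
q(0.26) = 0.46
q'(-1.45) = -7.70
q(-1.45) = 4.86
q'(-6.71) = -39.26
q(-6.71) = 128.36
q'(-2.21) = -12.26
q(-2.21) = 12.44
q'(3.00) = 19.00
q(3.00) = 30.00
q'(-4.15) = -23.90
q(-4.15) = 47.52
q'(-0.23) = -0.38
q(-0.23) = -0.07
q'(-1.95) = -10.70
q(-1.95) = 9.46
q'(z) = 6*z + 1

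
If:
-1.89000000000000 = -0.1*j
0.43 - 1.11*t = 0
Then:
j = 18.90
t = 0.39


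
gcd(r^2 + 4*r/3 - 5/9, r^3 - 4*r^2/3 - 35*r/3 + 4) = r - 1/3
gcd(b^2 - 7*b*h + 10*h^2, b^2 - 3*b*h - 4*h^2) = 1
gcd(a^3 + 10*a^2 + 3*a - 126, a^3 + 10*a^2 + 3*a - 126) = a^3 + 10*a^2 + 3*a - 126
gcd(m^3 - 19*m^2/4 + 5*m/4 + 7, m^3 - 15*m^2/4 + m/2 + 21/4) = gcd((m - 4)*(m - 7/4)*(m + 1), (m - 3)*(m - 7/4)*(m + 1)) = m^2 - 3*m/4 - 7/4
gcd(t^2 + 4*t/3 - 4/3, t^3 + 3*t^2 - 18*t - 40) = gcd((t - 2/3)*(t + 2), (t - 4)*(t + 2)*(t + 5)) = t + 2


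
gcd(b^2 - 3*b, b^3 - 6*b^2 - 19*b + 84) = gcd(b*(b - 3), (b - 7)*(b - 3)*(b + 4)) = b - 3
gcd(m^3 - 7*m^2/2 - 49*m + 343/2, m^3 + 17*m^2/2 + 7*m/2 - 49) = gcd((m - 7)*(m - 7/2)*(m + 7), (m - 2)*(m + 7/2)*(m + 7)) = m + 7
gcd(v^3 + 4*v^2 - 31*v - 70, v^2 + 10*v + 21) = v + 7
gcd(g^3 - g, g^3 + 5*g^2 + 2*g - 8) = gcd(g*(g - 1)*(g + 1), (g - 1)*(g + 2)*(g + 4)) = g - 1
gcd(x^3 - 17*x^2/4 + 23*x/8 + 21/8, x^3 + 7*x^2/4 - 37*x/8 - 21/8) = x^2 - 5*x/4 - 7/8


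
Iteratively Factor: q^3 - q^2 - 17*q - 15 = (q + 3)*(q^2 - 4*q - 5) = (q + 1)*(q + 3)*(q - 5)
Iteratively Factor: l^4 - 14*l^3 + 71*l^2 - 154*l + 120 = (l - 5)*(l^3 - 9*l^2 + 26*l - 24) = (l - 5)*(l - 2)*(l^2 - 7*l + 12) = (l - 5)*(l - 4)*(l - 2)*(l - 3)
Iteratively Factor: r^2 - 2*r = (r)*(r - 2)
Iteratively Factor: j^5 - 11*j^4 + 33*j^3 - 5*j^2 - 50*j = (j + 1)*(j^4 - 12*j^3 + 45*j^2 - 50*j) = (j - 5)*(j + 1)*(j^3 - 7*j^2 + 10*j) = (j - 5)*(j - 2)*(j + 1)*(j^2 - 5*j) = (j - 5)^2*(j - 2)*(j + 1)*(j)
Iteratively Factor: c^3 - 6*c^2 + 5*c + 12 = (c - 4)*(c^2 - 2*c - 3) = (c - 4)*(c + 1)*(c - 3)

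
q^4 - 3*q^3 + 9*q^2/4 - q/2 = q*(q - 2)*(q - 1/2)^2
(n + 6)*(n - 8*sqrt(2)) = n^2 - 8*sqrt(2)*n + 6*n - 48*sqrt(2)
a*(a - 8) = a^2 - 8*a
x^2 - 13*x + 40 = (x - 8)*(x - 5)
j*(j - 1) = j^2 - j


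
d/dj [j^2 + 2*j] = 2*j + 2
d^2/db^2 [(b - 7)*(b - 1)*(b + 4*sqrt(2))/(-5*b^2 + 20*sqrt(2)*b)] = 2*(-71*b^3 + 64*sqrt(2)*b^3 - 84*sqrt(2)*b^2 + 672*b - 896*sqrt(2))/(5*b^3*(b^3 - 12*sqrt(2)*b^2 + 96*b - 128*sqrt(2)))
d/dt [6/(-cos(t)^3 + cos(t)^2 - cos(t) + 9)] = 6*(-3*cos(t)^2 + 2*cos(t) - 1)*sin(t)/(cos(t)^3 - cos(t)^2 + cos(t) - 9)^2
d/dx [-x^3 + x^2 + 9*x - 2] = -3*x^2 + 2*x + 9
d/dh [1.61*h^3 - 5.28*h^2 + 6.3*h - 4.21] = 4.83*h^2 - 10.56*h + 6.3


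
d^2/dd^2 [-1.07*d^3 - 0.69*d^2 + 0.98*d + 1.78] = -6.42*d - 1.38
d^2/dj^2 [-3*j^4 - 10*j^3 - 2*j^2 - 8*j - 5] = -36*j^2 - 60*j - 4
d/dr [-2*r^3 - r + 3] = -6*r^2 - 1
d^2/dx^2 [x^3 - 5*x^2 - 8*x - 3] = 6*x - 10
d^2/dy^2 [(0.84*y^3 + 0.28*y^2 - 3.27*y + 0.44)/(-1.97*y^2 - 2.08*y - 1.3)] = (3.5527136788005e-15*y^5 + 7.105427357601e-15*y^4 + 24.70987*y^3 - 19.571256*y^2 - 69.582084*y - 20.184112)/(7.645373*y^6 + 24.216816*y^5 + 40.704534*y^4 + 40.960192*y^3 + 26.86086*y^2 + 10.5456*y + 2.197)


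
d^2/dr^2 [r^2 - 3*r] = 2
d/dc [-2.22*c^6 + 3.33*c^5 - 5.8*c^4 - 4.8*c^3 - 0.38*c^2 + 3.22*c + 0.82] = -13.32*c^5 + 16.65*c^4 - 23.2*c^3 - 14.4*c^2 - 0.76*c + 3.22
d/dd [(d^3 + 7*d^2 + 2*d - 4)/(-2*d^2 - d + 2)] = d*(-2*d^3 - 2*d^2 + 3*d + 12)/(4*d^4 + 4*d^3 - 7*d^2 - 4*d + 4)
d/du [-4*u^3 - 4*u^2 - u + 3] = -12*u^2 - 8*u - 1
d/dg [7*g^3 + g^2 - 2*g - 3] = 21*g^2 + 2*g - 2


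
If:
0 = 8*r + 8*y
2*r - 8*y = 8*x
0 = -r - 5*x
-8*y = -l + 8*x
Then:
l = 0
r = 0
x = 0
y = 0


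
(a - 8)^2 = a^2 - 16*a + 64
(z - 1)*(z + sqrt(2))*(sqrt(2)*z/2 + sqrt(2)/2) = sqrt(2)*z^3/2 + z^2 - sqrt(2)*z/2 - 1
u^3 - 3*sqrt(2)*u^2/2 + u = u*(u - sqrt(2))*(u - sqrt(2)/2)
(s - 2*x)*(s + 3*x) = s^2 + s*x - 6*x^2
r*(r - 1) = r^2 - r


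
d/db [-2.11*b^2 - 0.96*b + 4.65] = -4.22*b - 0.96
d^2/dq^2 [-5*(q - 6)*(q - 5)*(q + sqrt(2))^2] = -60*q^2 - 60*sqrt(2)*q + 330*q - 320 + 220*sqrt(2)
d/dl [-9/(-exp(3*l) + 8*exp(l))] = 9*(8 - 3*exp(2*l))*exp(-l)/(exp(2*l) - 8)^2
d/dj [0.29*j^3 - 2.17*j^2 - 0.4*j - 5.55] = 0.87*j^2 - 4.34*j - 0.4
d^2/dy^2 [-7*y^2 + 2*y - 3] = -14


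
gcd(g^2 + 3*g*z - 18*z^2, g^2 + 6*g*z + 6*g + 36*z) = g + 6*z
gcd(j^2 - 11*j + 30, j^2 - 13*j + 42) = j - 6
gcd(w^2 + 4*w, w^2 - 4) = 1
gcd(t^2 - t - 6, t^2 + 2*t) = t + 2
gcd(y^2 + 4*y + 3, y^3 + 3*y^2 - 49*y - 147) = y + 3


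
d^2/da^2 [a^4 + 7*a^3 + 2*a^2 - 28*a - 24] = 12*a^2 + 42*a + 4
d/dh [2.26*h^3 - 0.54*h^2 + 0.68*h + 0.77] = 6.78*h^2 - 1.08*h + 0.68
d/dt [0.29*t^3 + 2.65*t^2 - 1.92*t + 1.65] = 0.87*t^2 + 5.3*t - 1.92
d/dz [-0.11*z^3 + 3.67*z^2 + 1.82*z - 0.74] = -0.33*z^2 + 7.34*z + 1.82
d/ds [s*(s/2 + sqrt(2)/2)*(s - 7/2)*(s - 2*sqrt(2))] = 2*s^3 - 21*s^2/4 - 3*sqrt(2)*s^2/2 - 4*s + 7*sqrt(2)*s/2 + 7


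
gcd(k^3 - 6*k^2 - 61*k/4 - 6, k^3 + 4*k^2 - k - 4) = 1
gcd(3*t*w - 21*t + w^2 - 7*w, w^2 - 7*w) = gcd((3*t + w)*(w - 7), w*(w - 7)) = w - 7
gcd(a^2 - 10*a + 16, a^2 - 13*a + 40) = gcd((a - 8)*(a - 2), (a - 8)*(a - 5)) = a - 8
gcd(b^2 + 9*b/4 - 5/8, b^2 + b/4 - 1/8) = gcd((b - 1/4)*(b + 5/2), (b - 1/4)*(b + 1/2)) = b - 1/4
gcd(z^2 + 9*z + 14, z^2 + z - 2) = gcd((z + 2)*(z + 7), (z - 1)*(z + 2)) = z + 2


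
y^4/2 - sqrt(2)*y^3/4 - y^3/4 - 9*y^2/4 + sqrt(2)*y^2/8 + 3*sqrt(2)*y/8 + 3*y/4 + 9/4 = (y/2 + 1/2)*(y - 3/2)*(y - 3*sqrt(2)/2)*(y + sqrt(2))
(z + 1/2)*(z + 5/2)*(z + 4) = z^3 + 7*z^2 + 53*z/4 + 5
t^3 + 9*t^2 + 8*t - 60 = (t - 2)*(t + 5)*(t + 6)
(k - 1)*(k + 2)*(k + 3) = k^3 + 4*k^2 + k - 6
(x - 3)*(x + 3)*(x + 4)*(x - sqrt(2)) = x^4 - sqrt(2)*x^3 + 4*x^3 - 9*x^2 - 4*sqrt(2)*x^2 - 36*x + 9*sqrt(2)*x + 36*sqrt(2)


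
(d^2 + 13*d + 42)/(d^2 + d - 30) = (d + 7)/(d - 5)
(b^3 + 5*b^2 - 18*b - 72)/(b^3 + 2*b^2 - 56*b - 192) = (b^2 - b - 12)/(b^2 - 4*b - 32)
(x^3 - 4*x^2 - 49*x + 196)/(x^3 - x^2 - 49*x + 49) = (x - 4)/(x - 1)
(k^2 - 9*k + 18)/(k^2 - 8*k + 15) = (k - 6)/(k - 5)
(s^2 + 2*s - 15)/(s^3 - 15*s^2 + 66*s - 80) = (s^2 + 2*s - 15)/(s^3 - 15*s^2 + 66*s - 80)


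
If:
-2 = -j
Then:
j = 2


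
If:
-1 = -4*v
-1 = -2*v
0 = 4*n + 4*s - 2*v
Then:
No Solution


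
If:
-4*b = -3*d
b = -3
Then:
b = -3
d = -4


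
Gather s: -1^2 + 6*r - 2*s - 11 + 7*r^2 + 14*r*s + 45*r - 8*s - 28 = 7*r^2 + 51*r + s*(14*r - 10) - 40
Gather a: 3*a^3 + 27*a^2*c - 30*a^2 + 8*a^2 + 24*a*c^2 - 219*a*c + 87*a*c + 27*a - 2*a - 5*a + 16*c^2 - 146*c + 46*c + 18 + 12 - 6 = 3*a^3 + a^2*(27*c - 22) + a*(24*c^2 - 132*c + 20) + 16*c^2 - 100*c + 24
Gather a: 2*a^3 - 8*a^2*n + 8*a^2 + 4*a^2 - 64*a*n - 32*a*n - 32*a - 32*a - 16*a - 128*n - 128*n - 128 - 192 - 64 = 2*a^3 + a^2*(12 - 8*n) + a*(-96*n - 80) - 256*n - 384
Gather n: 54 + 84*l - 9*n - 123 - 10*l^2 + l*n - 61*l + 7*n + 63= -10*l^2 + 23*l + n*(l - 2) - 6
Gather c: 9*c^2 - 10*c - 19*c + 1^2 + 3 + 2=9*c^2 - 29*c + 6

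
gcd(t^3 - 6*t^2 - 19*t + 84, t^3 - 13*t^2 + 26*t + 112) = t - 7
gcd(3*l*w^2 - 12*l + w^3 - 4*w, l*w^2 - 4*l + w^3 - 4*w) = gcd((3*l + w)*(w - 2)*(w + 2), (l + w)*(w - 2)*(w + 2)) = w^2 - 4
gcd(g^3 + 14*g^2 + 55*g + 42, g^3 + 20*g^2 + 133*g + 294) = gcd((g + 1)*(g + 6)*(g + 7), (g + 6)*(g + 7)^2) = g^2 + 13*g + 42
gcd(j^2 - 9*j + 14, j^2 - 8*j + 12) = j - 2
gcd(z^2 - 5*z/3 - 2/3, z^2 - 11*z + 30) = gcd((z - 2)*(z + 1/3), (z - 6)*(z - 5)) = 1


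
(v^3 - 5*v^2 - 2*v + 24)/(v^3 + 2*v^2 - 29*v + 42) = (v^2 - 2*v - 8)/(v^2 + 5*v - 14)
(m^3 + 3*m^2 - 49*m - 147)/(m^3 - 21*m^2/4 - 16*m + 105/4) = 4*(m + 7)/(4*m - 5)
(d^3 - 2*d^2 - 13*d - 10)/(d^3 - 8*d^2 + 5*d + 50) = (d + 1)/(d - 5)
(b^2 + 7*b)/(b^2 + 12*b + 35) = b/(b + 5)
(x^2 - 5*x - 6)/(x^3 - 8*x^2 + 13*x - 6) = (x + 1)/(x^2 - 2*x + 1)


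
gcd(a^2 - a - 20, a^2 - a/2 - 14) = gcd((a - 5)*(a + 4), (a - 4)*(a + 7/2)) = 1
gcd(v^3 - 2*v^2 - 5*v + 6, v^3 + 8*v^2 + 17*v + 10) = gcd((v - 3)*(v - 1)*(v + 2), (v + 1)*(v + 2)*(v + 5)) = v + 2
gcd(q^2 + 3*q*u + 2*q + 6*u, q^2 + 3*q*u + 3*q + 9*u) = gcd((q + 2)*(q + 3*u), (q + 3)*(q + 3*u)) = q + 3*u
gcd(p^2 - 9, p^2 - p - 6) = p - 3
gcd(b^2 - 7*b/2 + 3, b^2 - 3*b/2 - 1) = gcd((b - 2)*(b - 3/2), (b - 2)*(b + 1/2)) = b - 2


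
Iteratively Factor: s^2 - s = (s - 1)*(s)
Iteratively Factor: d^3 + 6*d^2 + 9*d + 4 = (d + 1)*(d^2 + 5*d + 4) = (d + 1)*(d + 4)*(d + 1)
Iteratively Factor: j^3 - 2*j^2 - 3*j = (j)*(j^2 - 2*j - 3) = j*(j - 3)*(j + 1)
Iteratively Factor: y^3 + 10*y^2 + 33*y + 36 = (y + 3)*(y^2 + 7*y + 12) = (y + 3)*(y + 4)*(y + 3)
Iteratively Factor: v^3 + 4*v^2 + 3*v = (v + 3)*(v^2 + v) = (v + 1)*(v + 3)*(v)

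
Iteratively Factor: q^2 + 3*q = (q)*(q + 3)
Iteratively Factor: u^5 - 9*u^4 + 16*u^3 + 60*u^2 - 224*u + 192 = (u - 2)*(u^4 - 7*u^3 + 2*u^2 + 64*u - 96) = (u - 4)*(u - 2)*(u^3 - 3*u^2 - 10*u + 24) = (u - 4)^2*(u - 2)*(u^2 + u - 6) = (u - 4)^2*(u - 2)*(u + 3)*(u - 2)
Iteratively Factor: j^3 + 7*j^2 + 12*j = (j + 3)*(j^2 + 4*j) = j*(j + 3)*(j + 4)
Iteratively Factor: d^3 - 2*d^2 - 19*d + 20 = (d - 5)*(d^2 + 3*d - 4) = (d - 5)*(d + 4)*(d - 1)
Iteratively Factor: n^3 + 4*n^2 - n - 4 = (n + 4)*(n^2 - 1) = (n + 1)*(n + 4)*(n - 1)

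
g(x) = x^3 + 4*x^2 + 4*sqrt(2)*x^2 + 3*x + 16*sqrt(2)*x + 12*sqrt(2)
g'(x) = 3*x^2 + 8*x + 8*sqrt(2)*x + 3 + 16*sqrt(2)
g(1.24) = 65.50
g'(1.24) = 54.19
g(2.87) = 193.70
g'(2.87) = 105.77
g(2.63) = 169.36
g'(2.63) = 97.17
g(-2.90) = -0.52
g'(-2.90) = -5.15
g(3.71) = 296.03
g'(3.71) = 138.57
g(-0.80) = 2.14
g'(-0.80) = 12.10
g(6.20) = 785.40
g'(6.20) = 260.69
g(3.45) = 261.39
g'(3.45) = 127.97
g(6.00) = 734.38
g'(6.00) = 249.51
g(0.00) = 16.97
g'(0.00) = 25.63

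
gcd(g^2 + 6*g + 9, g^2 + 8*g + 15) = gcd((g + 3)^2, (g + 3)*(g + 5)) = g + 3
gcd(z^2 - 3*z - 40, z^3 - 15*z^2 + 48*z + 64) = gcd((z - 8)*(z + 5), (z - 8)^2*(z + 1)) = z - 8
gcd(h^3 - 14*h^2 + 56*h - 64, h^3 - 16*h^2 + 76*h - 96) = h^2 - 10*h + 16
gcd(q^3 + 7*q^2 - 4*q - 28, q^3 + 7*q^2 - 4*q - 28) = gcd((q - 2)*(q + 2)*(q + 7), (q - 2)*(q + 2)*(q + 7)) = q^3 + 7*q^2 - 4*q - 28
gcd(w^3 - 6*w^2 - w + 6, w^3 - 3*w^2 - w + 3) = w^2 - 1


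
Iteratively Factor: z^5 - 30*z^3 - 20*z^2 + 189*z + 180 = (z + 1)*(z^4 - z^3 - 29*z^2 + 9*z + 180) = (z + 1)*(z + 3)*(z^3 - 4*z^2 - 17*z + 60) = (z - 3)*(z + 1)*(z + 3)*(z^2 - z - 20) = (z - 5)*(z - 3)*(z + 1)*(z + 3)*(z + 4)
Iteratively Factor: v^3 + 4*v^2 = (v + 4)*(v^2) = v*(v + 4)*(v)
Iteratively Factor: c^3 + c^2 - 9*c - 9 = (c + 1)*(c^2 - 9) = (c + 1)*(c + 3)*(c - 3)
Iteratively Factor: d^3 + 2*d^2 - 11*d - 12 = (d - 3)*(d^2 + 5*d + 4) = (d - 3)*(d + 4)*(d + 1)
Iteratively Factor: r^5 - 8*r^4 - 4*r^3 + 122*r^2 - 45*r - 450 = (r + 3)*(r^4 - 11*r^3 + 29*r^2 + 35*r - 150) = (r - 5)*(r + 3)*(r^3 - 6*r^2 - r + 30) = (r - 5)*(r - 3)*(r + 3)*(r^2 - 3*r - 10) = (r - 5)^2*(r - 3)*(r + 3)*(r + 2)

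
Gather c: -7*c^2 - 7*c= -7*c^2 - 7*c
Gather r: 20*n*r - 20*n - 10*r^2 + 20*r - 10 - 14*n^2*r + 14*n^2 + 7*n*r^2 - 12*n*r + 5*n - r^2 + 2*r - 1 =14*n^2 - 15*n + r^2*(7*n - 11) + r*(-14*n^2 + 8*n + 22) - 11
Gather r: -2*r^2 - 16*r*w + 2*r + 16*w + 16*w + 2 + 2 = -2*r^2 + r*(2 - 16*w) + 32*w + 4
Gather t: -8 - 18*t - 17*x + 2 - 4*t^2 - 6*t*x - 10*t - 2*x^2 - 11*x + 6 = -4*t^2 + t*(-6*x - 28) - 2*x^2 - 28*x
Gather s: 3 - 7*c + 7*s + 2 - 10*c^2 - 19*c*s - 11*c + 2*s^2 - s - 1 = -10*c^2 - 18*c + 2*s^2 + s*(6 - 19*c) + 4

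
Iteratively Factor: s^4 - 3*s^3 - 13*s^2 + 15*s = (s - 5)*(s^3 + 2*s^2 - 3*s) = (s - 5)*(s - 1)*(s^2 + 3*s) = (s - 5)*(s - 1)*(s + 3)*(s)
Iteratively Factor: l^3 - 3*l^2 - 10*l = (l + 2)*(l^2 - 5*l) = (l - 5)*(l + 2)*(l)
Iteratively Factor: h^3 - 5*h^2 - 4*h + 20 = (h + 2)*(h^2 - 7*h + 10) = (h - 2)*(h + 2)*(h - 5)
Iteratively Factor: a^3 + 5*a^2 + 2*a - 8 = (a + 4)*(a^2 + a - 2) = (a + 2)*(a + 4)*(a - 1)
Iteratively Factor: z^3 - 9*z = (z - 3)*(z^2 + 3*z) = (z - 3)*(z + 3)*(z)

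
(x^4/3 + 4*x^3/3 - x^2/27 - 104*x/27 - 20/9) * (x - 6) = x^5/3 - 2*x^4/3 - 217*x^3/27 - 98*x^2/27 + 188*x/9 + 40/3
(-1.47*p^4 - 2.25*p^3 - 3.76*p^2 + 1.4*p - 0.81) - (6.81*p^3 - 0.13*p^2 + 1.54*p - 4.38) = -1.47*p^4 - 9.06*p^3 - 3.63*p^2 - 0.14*p + 3.57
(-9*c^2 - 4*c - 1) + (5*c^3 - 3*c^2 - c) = 5*c^3 - 12*c^2 - 5*c - 1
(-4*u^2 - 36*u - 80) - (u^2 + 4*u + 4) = -5*u^2 - 40*u - 84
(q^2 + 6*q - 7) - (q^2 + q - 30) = 5*q + 23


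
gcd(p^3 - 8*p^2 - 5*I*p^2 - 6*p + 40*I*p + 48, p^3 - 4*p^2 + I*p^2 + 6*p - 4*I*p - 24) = p - 2*I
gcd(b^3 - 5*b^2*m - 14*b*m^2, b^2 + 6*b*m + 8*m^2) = b + 2*m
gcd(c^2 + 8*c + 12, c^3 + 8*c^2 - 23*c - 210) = c + 6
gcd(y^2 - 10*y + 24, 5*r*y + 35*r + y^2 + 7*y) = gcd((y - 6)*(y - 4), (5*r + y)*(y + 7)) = 1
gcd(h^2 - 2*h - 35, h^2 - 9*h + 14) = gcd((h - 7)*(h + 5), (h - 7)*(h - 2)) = h - 7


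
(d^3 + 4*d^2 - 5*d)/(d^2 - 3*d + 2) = d*(d + 5)/(d - 2)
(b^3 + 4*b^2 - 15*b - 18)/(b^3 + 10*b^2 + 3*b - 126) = (b + 1)/(b + 7)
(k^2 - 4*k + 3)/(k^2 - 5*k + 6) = (k - 1)/(k - 2)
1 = 1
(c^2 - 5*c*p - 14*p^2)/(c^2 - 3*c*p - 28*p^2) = (c + 2*p)/(c + 4*p)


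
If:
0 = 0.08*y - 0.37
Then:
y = 4.62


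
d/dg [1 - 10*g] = -10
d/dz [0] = 0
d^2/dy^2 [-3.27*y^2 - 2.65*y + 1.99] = -6.54000000000000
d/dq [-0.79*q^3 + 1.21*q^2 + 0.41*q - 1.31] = -2.37*q^2 + 2.42*q + 0.41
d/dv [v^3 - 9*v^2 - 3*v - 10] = 3*v^2 - 18*v - 3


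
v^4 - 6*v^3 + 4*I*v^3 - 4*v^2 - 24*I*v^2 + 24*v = v*(v - 6)*(v + 2*I)^2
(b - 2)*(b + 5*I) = b^2 - 2*b + 5*I*b - 10*I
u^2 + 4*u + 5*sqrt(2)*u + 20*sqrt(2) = (u + 4)*(u + 5*sqrt(2))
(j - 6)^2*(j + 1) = j^3 - 11*j^2 + 24*j + 36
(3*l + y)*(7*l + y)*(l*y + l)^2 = 21*l^4*y^2 + 42*l^4*y + 21*l^4 + 10*l^3*y^3 + 20*l^3*y^2 + 10*l^3*y + l^2*y^4 + 2*l^2*y^3 + l^2*y^2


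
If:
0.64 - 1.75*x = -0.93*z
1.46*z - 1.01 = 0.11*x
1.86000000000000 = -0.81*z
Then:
No Solution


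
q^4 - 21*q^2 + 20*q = q*(q - 4)*(q - 1)*(q + 5)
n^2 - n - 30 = (n - 6)*(n + 5)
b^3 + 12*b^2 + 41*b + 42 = (b + 2)*(b + 3)*(b + 7)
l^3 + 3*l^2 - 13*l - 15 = (l - 3)*(l + 1)*(l + 5)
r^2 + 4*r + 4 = (r + 2)^2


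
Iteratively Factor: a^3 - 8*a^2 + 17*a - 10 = (a - 2)*(a^2 - 6*a + 5) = (a - 2)*(a - 1)*(a - 5)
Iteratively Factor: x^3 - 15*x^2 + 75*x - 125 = (x - 5)*(x^2 - 10*x + 25) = (x - 5)^2*(x - 5)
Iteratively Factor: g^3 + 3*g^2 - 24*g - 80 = (g - 5)*(g^2 + 8*g + 16) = (g - 5)*(g + 4)*(g + 4)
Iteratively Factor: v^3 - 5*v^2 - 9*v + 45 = (v + 3)*(v^2 - 8*v + 15) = (v - 3)*(v + 3)*(v - 5)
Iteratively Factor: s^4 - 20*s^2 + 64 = (s - 2)*(s^3 + 2*s^2 - 16*s - 32) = (s - 2)*(s + 4)*(s^2 - 2*s - 8) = (s - 2)*(s + 2)*(s + 4)*(s - 4)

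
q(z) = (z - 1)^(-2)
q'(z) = -2/(z - 1)^3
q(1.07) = 204.08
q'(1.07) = -5830.90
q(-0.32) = 0.57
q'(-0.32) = 0.87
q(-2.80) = 0.07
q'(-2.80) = 0.04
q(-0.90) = 0.28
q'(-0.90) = 0.29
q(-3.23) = 0.06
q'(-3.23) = 0.03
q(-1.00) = 0.25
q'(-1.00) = 0.25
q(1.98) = 1.04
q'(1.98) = -2.12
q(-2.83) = 0.07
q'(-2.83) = 0.04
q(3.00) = 0.25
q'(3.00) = -0.25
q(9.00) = 0.02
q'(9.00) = 0.00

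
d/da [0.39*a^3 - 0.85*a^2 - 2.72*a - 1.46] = 1.17*a^2 - 1.7*a - 2.72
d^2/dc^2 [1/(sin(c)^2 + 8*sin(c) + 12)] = 2*(-2*sin(c)^4 - 12*sin(c)^3 - 5*sin(c)^2 + 72*sin(c) + 52)/(sin(c)^2 + 8*sin(c) + 12)^3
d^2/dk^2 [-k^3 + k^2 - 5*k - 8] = 2 - 6*k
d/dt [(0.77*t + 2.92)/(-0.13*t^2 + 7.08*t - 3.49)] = (0.1001*t^2 + 0.7592*t - 23.3609)/(0.0169*t^4 - 1.8408*t^3 + 51.0338*t^2 - 49.4184*t + 12.1801)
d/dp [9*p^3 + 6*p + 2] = 27*p^2 + 6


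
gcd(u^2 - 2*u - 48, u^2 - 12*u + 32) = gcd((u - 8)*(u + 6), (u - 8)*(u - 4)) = u - 8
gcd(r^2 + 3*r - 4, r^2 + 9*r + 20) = r + 4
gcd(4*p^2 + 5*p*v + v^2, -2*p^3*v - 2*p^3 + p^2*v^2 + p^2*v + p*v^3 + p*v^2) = 1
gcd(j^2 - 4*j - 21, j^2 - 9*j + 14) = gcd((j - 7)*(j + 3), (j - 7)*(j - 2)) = j - 7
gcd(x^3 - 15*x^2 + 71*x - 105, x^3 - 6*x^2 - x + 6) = 1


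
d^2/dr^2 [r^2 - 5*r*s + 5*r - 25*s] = 2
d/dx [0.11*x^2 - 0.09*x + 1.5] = 0.22*x - 0.09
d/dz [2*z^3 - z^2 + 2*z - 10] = 6*z^2 - 2*z + 2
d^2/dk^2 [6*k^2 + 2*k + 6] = 12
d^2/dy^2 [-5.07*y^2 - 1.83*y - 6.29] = -10.1400000000000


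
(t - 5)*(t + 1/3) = t^2 - 14*t/3 - 5/3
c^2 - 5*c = c*(c - 5)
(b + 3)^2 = b^2 + 6*b + 9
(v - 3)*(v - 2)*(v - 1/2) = v^3 - 11*v^2/2 + 17*v/2 - 3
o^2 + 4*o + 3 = (o + 1)*(o + 3)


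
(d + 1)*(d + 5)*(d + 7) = d^3 + 13*d^2 + 47*d + 35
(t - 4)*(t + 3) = t^2 - t - 12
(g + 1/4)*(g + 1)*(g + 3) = g^3 + 17*g^2/4 + 4*g + 3/4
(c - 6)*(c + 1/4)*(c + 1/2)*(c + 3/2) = c^4 - 15*c^3/4 - 49*c^2/4 - 117*c/16 - 9/8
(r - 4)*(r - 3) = r^2 - 7*r + 12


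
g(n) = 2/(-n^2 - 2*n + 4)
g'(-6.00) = -0.05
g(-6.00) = -0.10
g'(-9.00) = -0.00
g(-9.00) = -0.03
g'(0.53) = 0.87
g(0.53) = 0.75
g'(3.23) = 0.10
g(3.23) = -0.16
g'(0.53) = 0.87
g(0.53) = 0.75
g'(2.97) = 0.14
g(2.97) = -0.19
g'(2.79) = 0.17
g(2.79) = -0.21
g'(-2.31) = -0.49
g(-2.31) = 0.61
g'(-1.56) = -0.10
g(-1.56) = 0.43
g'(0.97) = 6.29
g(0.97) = 1.79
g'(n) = 2*(2*n + 2)/(-n^2 - 2*n + 4)^2 = 4*(n + 1)/(n^2 + 2*n - 4)^2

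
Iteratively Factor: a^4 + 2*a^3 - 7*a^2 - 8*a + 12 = (a - 2)*(a^3 + 4*a^2 + a - 6) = (a - 2)*(a + 3)*(a^2 + a - 2) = (a - 2)*(a - 1)*(a + 3)*(a + 2)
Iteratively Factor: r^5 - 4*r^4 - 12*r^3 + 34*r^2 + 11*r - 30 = (r - 1)*(r^4 - 3*r^3 - 15*r^2 + 19*r + 30) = (r - 1)*(r + 3)*(r^3 - 6*r^2 + 3*r + 10) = (r - 5)*(r - 1)*(r + 3)*(r^2 - r - 2) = (r - 5)*(r - 1)*(r + 1)*(r + 3)*(r - 2)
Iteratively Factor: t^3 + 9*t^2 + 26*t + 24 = (t + 3)*(t^2 + 6*t + 8) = (t + 3)*(t + 4)*(t + 2)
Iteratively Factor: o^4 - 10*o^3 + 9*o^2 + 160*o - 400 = (o - 5)*(o^3 - 5*o^2 - 16*o + 80) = (o - 5)^2*(o^2 - 16) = (o - 5)^2*(o + 4)*(o - 4)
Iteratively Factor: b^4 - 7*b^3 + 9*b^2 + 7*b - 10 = (b - 5)*(b^3 - 2*b^2 - b + 2) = (b - 5)*(b - 1)*(b^2 - b - 2) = (b - 5)*(b - 1)*(b + 1)*(b - 2)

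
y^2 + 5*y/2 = y*(y + 5/2)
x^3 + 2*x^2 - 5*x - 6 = (x - 2)*(x + 1)*(x + 3)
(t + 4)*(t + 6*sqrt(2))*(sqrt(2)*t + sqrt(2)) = sqrt(2)*t^3 + 5*sqrt(2)*t^2 + 12*t^2 + 4*sqrt(2)*t + 60*t + 48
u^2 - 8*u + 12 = (u - 6)*(u - 2)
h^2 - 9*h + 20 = (h - 5)*(h - 4)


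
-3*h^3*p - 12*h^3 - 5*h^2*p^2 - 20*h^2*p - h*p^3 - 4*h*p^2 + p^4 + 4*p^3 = (-3*h + p)*(h + p)^2*(p + 4)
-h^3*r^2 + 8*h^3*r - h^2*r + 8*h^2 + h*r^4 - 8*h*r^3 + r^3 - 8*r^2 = (-h + r)*(h + r)*(r - 8)*(h*r + 1)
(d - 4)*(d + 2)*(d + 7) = d^3 + 5*d^2 - 22*d - 56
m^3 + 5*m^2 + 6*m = m*(m + 2)*(m + 3)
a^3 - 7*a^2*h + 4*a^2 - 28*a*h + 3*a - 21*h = (a + 1)*(a + 3)*(a - 7*h)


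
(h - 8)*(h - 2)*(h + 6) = h^3 - 4*h^2 - 44*h + 96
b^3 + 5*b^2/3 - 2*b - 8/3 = (b - 4/3)*(b + 1)*(b + 2)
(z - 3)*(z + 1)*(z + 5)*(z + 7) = z^4 + 10*z^3 + 8*z^2 - 106*z - 105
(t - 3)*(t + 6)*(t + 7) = t^3 + 10*t^2 + 3*t - 126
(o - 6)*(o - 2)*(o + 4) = o^3 - 4*o^2 - 20*o + 48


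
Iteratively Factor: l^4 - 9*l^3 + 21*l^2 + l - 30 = (l + 1)*(l^3 - 10*l^2 + 31*l - 30) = (l - 5)*(l + 1)*(l^2 - 5*l + 6) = (l - 5)*(l - 2)*(l + 1)*(l - 3)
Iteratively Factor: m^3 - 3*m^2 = (m - 3)*(m^2) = m*(m - 3)*(m)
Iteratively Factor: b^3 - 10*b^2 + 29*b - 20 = (b - 1)*(b^2 - 9*b + 20) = (b - 4)*(b - 1)*(b - 5)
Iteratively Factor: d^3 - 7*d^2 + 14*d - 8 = (d - 1)*(d^2 - 6*d + 8) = (d - 4)*(d - 1)*(d - 2)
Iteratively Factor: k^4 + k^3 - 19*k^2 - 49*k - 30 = (k + 2)*(k^3 - k^2 - 17*k - 15) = (k + 1)*(k + 2)*(k^2 - 2*k - 15) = (k - 5)*(k + 1)*(k + 2)*(k + 3)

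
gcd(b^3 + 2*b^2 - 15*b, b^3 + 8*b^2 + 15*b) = b^2 + 5*b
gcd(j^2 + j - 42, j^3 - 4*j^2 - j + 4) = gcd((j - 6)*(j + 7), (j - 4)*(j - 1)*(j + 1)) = 1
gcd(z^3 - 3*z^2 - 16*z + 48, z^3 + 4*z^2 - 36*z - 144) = z + 4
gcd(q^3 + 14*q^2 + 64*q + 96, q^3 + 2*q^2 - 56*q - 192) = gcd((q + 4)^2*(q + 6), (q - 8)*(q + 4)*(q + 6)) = q^2 + 10*q + 24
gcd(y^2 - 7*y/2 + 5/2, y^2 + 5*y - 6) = y - 1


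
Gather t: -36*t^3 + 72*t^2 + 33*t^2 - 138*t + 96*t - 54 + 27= -36*t^3 + 105*t^2 - 42*t - 27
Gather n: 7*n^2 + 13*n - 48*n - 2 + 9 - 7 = 7*n^2 - 35*n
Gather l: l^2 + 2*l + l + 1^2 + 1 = l^2 + 3*l + 2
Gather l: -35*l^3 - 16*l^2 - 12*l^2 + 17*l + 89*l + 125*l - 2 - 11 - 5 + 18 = -35*l^3 - 28*l^2 + 231*l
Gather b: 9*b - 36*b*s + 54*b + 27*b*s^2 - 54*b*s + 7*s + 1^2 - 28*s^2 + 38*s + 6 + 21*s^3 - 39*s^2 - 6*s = b*(27*s^2 - 90*s + 63) + 21*s^3 - 67*s^2 + 39*s + 7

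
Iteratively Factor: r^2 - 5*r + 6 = (r - 3)*(r - 2)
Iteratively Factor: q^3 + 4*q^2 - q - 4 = (q + 4)*(q^2 - 1) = (q + 1)*(q + 4)*(q - 1)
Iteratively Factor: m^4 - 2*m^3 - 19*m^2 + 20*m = (m)*(m^3 - 2*m^2 - 19*m + 20) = m*(m - 5)*(m^2 + 3*m - 4) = m*(m - 5)*(m - 1)*(m + 4)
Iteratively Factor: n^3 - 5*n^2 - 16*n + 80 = (n + 4)*(n^2 - 9*n + 20) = (n - 5)*(n + 4)*(n - 4)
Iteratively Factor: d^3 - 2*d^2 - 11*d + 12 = (d + 3)*(d^2 - 5*d + 4) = (d - 1)*(d + 3)*(d - 4)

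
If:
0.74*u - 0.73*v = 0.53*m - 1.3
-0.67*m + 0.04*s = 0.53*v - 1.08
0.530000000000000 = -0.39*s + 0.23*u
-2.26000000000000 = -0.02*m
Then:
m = 113.00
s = -38.27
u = -62.58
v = -143.70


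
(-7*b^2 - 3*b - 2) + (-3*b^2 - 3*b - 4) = -10*b^2 - 6*b - 6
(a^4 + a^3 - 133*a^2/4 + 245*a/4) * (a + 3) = a^5 + 4*a^4 - 121*a^3/4 - 77*a^2/2 + 735*a/4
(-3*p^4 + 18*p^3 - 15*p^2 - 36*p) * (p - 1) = -3*p^5 + 21*p^4 - 33*p^3 - 21*p^2 + 36*p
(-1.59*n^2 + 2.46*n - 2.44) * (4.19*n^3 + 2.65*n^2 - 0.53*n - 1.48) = -6.6621*n^5 + 6.0939*n^4 - 2.8619*n^3 - 5.4166*n^2 - 2.3476*n + 3.6112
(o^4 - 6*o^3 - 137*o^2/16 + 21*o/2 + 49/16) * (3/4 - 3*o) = -3*o^5 + 75*o^4/4 + 339*o^3/16 - 2427*o^2/64 - 21*o/16 + 147/64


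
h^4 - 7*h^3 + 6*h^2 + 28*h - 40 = (h - 5)*(h - 2)^2*(h + 2)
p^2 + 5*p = p*(p + 5)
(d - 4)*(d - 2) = d^2 - 6*d + 8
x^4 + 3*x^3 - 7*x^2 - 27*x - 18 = (x - 3)*(x + 1)*(x + 2)*(x + 3)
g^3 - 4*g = g*(g - 2)*(g + 2)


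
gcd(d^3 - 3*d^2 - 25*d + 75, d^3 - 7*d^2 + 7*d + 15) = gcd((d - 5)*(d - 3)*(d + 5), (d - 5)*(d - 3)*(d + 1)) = d^2 - 8*d + 15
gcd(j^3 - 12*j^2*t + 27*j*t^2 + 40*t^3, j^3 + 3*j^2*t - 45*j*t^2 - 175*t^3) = 1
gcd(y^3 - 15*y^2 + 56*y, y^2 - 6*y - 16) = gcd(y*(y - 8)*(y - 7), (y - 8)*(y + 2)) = y - 8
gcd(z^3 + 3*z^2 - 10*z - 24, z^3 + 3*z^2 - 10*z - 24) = z^3 + 3*z^2 - 10*z - 24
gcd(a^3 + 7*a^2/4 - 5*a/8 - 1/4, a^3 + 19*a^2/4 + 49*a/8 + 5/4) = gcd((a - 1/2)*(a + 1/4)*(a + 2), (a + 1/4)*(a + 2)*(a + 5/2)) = a^2 + 9*a/4 + 1/2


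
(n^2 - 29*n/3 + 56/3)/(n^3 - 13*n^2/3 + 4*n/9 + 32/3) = 3*(n - 7)/(3*n^2 - 5*n - 12)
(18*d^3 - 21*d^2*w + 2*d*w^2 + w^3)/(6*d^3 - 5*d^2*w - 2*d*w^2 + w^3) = (6*d + w)/(2*d + w)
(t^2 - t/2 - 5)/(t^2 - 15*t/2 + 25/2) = (t + 2)/(t - 5)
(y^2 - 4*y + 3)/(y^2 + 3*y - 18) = (y - 1)/(y + 6)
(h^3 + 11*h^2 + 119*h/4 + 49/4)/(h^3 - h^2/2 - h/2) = (2*h^2 + 21*h + 49)/(2*h*(h - 1))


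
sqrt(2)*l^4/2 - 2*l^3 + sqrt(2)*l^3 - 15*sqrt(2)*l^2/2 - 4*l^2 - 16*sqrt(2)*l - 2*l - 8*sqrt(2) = (l + 1)*(l - 4*sqrt(2))*(l + 2*sqrt(2))*(sqrt(2)*l/2 + sqrt(2)/2)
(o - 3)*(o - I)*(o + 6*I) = o^3 - 3*o^2 + 5*I*o^2 + 6*o - 15*I*o - 18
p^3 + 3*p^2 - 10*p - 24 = (p - 3)*(p + 2)*(p + 4)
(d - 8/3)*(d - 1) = d^2 - 11*d/3 + 8/3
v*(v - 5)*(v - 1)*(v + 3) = v^4 - 3*v^3 - 13*v^2 + 15*v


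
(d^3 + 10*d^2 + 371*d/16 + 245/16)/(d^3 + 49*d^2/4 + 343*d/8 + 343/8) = (4*d + 5)/(2*(2*d + 7))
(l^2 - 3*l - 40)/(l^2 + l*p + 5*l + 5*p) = (l - 8)/(l + p)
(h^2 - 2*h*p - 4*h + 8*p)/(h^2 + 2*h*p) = (h^2 - 2*h*p - 4*h + 8*p)/(h*(h + 2*p))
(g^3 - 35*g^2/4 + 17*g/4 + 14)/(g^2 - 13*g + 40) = (4*g^2 - 3*g - 7)/(4*(g - 5))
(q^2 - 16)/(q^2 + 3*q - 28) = (q + 4)/(q + 7)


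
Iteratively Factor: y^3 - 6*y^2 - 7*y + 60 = (y - 4)*(y^2 - 2*y - 15) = (y - 4)*(y + 3)*(y - 5)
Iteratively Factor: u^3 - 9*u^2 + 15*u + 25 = (u - 5)*(u^2 - 4*u - 5) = (u - 5)*(u + 1)*(u - 5)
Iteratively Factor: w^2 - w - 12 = (w + 3)*(w - 4)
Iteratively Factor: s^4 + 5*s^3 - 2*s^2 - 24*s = (s - 2)*(s^3 + 7*s^2 + 12*s) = s*(s - 2)*(s^2 + 7*s + 12) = s*(s - 2)*(s + 4)*(s + 3)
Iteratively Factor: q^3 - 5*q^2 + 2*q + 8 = (q + 1)*(q^2 - 6*q + 8) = (q - 2)*(q + 1)*(q - 4)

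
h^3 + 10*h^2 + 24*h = h*(h + 4)*(h + 6)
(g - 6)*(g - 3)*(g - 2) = g^3 - 11*g^2 + 36*g - 36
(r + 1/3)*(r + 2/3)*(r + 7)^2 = r^4 + 15*r^3 + 569*r^2/9 + 469*r/9 + 98/9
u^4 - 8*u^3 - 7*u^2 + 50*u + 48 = (u - 8)*(u - 3)*(u + 1)*(u + 2)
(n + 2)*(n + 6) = n^2 + 8*n + 12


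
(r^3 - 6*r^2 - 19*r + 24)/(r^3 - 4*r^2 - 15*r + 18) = (r - 8)/(r - 6)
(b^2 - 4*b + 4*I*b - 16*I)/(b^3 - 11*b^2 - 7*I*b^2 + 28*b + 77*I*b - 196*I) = (b + 4*I)/(b^2 - 7*b*(1 + I) + 49*I)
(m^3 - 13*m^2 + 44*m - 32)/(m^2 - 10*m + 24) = (m^2 - 9*m + 8)/(m - 6)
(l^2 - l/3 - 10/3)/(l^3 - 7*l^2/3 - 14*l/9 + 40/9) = 3*(3*l + 5)/(9*l^2 - 3*l - 20)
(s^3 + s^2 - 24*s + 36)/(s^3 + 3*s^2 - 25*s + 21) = (s^2 + 4*s - 12)/(s^2 + 6*s - 7)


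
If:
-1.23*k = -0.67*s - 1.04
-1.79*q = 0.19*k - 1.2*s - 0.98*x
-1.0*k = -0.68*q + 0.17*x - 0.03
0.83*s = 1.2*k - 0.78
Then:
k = 1.57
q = 3.56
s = 1.33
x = 5.18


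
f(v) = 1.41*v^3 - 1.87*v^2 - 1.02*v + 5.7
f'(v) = 4.23*v^2 - 3.74*v - 1.02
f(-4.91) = -201.28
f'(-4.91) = 119.32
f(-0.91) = 4.02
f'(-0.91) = 5.89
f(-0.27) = 5.81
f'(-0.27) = 0.30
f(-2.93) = -42.83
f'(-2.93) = 46.25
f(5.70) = 200.25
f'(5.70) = 115.09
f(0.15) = 5.51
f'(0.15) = -1.49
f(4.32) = 80.07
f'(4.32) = 61.77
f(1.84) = 6.28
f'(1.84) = 6.42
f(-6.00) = -360.06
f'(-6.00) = 173.70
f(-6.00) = -360.06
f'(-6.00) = 173.70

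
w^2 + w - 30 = (w - 5)*(w + 6)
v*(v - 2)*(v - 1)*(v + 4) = v^4 + v^3 - 10*v^2 + 8*v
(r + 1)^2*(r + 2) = r^3 + 4*r^2 + 5*r + 2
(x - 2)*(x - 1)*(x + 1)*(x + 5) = x^4 + 3*x^3 - 11*x^2 - 3*x + 10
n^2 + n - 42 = (n - 6)*(n + 7)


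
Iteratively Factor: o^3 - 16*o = (o + 4)*(o^2 - 4*o) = (o - 4)*(o + 4)*(o)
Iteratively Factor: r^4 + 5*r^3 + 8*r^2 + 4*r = (r + 2)*(r^3 + 3*r^2 + 2*r) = r*(r + 2)*(r^2 + 3*r + 2) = r*(r + 2)^2*(r + 1)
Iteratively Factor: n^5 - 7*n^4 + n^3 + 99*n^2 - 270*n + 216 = (n - 3)*(n^4 - 4*n^3 - 11*n^2 + 66*n - 72) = (n - 3)*(n - 2)*(n^3 - 2*n^2 - 15*n + 36) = (n - 3)*(n - 2)*(n + 4)*(n^2 - 6*n + 9) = (n - 3)^2*(n - 2)*(n + 4)*(n - 3)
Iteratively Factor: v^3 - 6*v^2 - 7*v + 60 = (v + 3)*(v^2 - 9*v + 20) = (v - 5)*(v + 3)*(v - 4)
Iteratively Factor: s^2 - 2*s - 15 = (s - 5)*(s + 3)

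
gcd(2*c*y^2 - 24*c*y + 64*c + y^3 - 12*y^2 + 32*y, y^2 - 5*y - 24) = y - 8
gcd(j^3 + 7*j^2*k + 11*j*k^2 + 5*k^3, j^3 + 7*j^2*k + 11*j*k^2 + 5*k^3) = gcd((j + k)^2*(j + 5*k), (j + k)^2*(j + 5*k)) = j^3 + 7*j^2*k + 11*j*k^2 + 5*k^3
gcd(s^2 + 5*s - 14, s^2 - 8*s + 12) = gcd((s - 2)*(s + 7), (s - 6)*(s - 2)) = s - 2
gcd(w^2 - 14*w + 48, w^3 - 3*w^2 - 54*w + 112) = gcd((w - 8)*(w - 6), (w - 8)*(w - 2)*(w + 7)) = w - 8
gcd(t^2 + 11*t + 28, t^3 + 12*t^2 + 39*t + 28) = t^2 + 11*t + 28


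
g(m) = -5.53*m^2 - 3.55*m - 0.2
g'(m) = -11.06*m - 3.55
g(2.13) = -32.85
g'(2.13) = -27.11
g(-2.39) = -23.30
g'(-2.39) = 22.88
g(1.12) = -11.11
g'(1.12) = -15.94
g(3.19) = -67.80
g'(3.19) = -38.83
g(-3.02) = -39.91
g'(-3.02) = 29.85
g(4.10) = -107.71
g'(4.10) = -48.90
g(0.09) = -0.56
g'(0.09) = -4.55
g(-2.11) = -17.33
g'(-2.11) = 19.79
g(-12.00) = -753.92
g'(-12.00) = 129.17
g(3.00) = -60.62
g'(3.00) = -36.73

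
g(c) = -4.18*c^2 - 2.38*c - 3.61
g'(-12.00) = 97.94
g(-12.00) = -576.97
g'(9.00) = -77.62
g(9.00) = -363.61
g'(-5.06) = 39.92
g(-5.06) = -98.59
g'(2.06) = -19.60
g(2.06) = -26.25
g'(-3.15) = 23.95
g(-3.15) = -37.59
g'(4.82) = -42.68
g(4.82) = -112.19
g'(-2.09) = 15.09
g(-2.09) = -16.89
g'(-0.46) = 1.47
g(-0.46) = -3.40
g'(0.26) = -4.55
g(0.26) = -4.51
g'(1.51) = -15.00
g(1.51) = -16.73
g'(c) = -8.36*c - 2.38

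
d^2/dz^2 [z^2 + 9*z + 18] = 2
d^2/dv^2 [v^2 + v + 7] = 2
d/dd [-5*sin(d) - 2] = -5*cos(d)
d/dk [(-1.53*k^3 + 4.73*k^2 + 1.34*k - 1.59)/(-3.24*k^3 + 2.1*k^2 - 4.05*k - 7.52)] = (12.1122*k^4 + 21.0762*k^3 - 2.90850000000001*k^2 - 64.4612*k - 16.5163)/(10.4976*k^6 - 13.608*k^5 + 30.654*k^4 + 31.7196*k^3 - 15.1815*k^2 + 60.912*k + 56.5504)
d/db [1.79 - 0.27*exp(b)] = -0.27*exp(b)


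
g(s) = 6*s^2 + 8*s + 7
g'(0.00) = 8.00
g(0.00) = 7.00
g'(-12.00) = -136.00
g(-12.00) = 775.00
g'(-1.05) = -4.60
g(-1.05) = 5.22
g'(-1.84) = -14.08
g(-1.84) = 12.59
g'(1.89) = 30.68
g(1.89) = 43.55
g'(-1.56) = -10.72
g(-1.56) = 9.12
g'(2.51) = 38.12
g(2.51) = 64.88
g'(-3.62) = -35.44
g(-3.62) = 56.67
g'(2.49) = 37.88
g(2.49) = 64.12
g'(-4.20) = -42.40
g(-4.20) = 79.24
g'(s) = 12*s + 8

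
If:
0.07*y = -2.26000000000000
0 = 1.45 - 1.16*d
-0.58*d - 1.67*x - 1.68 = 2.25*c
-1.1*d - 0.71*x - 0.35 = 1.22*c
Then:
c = -2.67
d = 1.25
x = 2.15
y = -32.29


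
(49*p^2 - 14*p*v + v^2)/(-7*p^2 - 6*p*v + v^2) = (-7*p + v)/(p + v)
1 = 1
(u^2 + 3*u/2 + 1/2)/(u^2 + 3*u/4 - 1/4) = 2*(2*u + 1)/(4*u - 1)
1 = 1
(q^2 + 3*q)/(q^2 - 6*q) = (q + 3)/(q - 6)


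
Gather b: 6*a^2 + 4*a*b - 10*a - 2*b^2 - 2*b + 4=6*a^2 - 10*a - 2*b^2 + b*(4*a - 2) + 4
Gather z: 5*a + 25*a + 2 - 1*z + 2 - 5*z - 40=30*a - 6*z - 36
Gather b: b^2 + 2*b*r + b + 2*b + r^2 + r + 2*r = b^2 + b*(2*r + 3) + r^2 + 3*r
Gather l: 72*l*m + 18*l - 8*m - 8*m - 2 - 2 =l*(72*m + 18) - 16*m - 4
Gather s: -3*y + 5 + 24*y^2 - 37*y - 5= 24*y^2 - 40*y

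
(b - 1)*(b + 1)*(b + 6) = b^3 + 6*b^2 - b - 6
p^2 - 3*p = p*(p - 3)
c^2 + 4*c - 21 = (c - 3)*(c + 7)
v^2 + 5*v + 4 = (v + 1)*(v + 4)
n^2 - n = n*(n - 1)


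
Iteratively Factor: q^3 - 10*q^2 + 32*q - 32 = (q - 2)*(q^2 - 8*q + 16) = (q - 4)*(q - 2)*(q - 4)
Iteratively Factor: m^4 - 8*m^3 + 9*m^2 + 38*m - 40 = (m - 4)*(m^3 - 4*m^2 - 7*m + 10) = (m - 5)*(m - 4)*(m^2 + m - 2) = (m - 5)*(m - 4)*(m + 2)*(m - 1)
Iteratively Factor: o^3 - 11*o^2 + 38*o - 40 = (o - 2)*(o^2 - 9*o + 20) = (o - 5)*(o - 2)*(o - 4)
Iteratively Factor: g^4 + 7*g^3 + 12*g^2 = (g + 4)*(g^3 + 3*g^2) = (g + 3)*(g + 4)*(g^2) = g*(g + 3)*(g + 4)*(g)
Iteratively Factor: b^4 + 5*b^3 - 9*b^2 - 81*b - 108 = (b + 3)*(b^3 + 2*b^2 - 15*b - 36) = (b + 3)^2*(b^2 - b - 12) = (b - 4)*(b + 3)^2*(b + 3)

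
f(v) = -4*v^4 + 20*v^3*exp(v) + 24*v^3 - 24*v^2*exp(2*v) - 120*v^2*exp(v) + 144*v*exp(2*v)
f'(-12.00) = 38015.75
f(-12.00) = -124416.32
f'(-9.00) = 17493.87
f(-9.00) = -43743.00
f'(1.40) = 4826.64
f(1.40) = 1860.94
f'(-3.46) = 1500.94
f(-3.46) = -1639.36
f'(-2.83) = 921.05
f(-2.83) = -886.09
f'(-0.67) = 92.51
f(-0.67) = -66.75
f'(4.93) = 3040563.13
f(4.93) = 2352833.58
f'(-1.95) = 395.19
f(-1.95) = -329.34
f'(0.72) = 859.87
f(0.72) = 280.51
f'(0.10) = 178.15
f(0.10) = 16.01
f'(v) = 20*v^3*exp(v) - 16*v^3 - 48*v^2*exp(2*v) - 60*v^2*exp(v) + 72*v^2 + 240*v*exp(2*v) - 240*v*exp(v) + 144*exp(2*v)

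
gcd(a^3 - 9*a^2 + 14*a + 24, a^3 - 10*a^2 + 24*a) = a^2 - 10*a + 24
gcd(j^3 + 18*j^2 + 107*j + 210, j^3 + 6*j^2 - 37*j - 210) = j^2 + 12*j + 35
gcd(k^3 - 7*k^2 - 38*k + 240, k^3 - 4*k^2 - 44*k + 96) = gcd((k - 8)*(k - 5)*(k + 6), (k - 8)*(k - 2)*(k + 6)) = k^2 - 2*k - 48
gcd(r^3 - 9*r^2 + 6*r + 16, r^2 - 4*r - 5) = r + 1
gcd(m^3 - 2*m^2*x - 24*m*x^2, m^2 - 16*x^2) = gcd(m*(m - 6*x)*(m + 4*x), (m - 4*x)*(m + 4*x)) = m + 4*x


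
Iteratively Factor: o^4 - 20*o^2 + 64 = (o - 2)*(o^3 + 2*o^2 - 16*o - 32) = (o - 4)*(o - 2)*(o^2 + 6*o + 8) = (o - 4)*(o - 2)*(o + 2)*(o + 4)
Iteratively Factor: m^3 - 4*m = (m + 2)*(m^2 - 2*m) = m*(m + 2)*(m - 2)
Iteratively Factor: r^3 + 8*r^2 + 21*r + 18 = (r + 3)*(r^2 + 5*r + 6) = (r + 3)^2*(r + 2)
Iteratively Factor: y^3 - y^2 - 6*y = (y - 3)*(y^2 + 2*y) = y*(y - 3)*(y + 2)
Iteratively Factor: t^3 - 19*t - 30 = (t - 5)*(t^2 + 5*t + 6) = (t - 5)*(t + 2)*(t + 3)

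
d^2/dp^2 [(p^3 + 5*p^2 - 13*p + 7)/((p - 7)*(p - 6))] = 2*(179*p^3 - 2247*p^2 + 6657*p + 2611)/(p^6 - 39*p^5 + 633*p^4 - 5473*p^3 + 26586*p^2 - 68796*p + 74088)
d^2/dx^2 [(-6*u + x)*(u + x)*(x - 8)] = -10*u + 6*x - 16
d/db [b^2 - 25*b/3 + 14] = 2*b - 25/3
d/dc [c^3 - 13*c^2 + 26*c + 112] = 3*c^2 - 26*c + 26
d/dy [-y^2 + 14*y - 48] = 14 - 2*y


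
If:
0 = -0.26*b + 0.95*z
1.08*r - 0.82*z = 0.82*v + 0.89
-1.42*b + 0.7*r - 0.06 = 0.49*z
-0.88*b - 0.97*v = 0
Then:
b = 0.27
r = 0.69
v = -0.25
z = 0.07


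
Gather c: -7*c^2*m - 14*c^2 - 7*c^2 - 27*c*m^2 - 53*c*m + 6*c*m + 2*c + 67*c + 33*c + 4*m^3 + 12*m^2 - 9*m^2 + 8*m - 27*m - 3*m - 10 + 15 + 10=c^2*(-7*m - 21) + c*(-27*m^2 - 47*m + 102) + 4*m^3 + 3*m^2 - 22*m + 15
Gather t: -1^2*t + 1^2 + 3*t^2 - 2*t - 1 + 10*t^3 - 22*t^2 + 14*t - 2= 10*t^3 - 19*t^2 + 11*t - 2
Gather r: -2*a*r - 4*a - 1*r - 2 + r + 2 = -2*a*r - 4*a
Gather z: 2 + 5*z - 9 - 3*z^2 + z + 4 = -3*z^2 + 6*z - 3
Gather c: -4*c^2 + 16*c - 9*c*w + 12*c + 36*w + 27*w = -4*c^2 + c*(28 - 9*w) + 63*w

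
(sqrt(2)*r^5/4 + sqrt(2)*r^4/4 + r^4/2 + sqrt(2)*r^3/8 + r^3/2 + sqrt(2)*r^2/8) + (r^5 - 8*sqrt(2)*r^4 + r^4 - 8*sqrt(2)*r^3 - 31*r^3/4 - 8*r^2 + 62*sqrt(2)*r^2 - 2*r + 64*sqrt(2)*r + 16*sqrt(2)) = sqrt(2)*r^5/4 + r^5 - 31*sqrt(2)*r^4/4 + 3*r^4/2 - 63*sqrt(2)*r^3/8 - 29*r^3/4 - 8*r^2 + 497*sqrt(2)*r^2/8 - 2*r + 64*sqrt(2)*r + 16*sqrt(2)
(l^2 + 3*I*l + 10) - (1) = l^2 + 3*I*l + 9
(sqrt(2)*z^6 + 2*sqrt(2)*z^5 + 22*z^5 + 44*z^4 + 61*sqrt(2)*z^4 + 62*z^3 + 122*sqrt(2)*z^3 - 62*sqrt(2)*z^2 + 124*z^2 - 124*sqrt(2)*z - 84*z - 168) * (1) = sqrt(2)*z^6 + 2*sqrt(2)*z^5 + 22*z^5 + 44*z^4 + 61*sqrt(2)*z^4 + 62*z^3 + 122*sqrt(2)*z^3 - 62*sqrt(2)*z^2 + 124*z^2 - 124*sqrt(2)*z - 84*z - 168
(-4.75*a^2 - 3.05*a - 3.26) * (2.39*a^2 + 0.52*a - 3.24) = -11.3525*a^4 - 9.7595*a^3 + 6.0126*a^2 + 8.1868*a + 10.5624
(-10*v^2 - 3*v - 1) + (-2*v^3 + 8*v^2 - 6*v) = -2*v^3 - 2*v^2 - 9*v - 1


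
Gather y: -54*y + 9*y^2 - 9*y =9*y^2 - 63*y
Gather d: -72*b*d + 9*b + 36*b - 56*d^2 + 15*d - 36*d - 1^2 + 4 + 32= 45*b - 56*d^2 + d*(-72*b - 21) + 35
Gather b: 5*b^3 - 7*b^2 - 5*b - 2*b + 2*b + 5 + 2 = 5*b^3 - 7*b^2 - 5*b + 7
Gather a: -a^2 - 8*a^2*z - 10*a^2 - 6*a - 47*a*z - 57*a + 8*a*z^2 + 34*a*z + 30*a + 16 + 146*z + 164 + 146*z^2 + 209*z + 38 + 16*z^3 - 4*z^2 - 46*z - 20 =a^2*(-8*z - 11) + a*(8*z^2 - 13*z - 33) + 16*z^3 + 142*z^2 + 309*z + 198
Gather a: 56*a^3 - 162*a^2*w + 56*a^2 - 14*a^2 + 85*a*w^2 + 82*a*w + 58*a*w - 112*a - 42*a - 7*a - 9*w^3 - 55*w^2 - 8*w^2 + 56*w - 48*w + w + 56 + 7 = 56*a^3 + a^2*(42 - 162*w) + a*(85*w^2 + 140*w - 161) - 9*w^3 - 63*w^2 + 9*w + 63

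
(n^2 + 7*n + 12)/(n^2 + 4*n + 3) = (n + 4)/(n + 1)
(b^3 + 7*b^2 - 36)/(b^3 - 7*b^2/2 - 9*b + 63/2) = 2*(b^2 + 4*b - 12)/(2*b^2 - 13*b + 21)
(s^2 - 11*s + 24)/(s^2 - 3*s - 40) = (s - 3)/(s + 5)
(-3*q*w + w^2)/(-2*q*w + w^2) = (3*q - w)/(2*q - w)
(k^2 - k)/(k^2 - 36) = k*(k - 1)/(k^2 - 36)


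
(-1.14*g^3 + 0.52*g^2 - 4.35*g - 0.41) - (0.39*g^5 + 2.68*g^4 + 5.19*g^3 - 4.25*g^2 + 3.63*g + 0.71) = -0.39*g^5 - 2.68*g^4 - 6.33*g^3 + 4.77*g^2 - 7.98*g - 1.12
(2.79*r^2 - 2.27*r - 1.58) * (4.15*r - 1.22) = 11.5785*r^3 - 12.8243*r^2 - 3.7876*r + 1.9276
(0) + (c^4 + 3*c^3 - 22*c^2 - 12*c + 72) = c^4 + 3*c^3 - 22*c^2 - 12*c + 72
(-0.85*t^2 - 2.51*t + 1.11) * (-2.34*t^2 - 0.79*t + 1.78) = 1.989*t^4 + 6.5449*t^3 - 2.1275*t^2 - 5.3447*t + 1.9758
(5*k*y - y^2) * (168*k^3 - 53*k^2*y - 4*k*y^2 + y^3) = 840*k^4*y - 433*k^3*y^2 + 33*k^2*y^3 + 9*k*y^4 - y^5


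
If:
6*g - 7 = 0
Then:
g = 7/6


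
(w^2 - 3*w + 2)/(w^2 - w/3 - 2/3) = 3*(w - 2)/(3*w + 2)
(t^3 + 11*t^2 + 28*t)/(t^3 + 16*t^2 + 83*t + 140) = t/(t + 5)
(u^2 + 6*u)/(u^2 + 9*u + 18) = u/(u + 3)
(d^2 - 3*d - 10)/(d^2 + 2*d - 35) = (d + 2)/(d + 7)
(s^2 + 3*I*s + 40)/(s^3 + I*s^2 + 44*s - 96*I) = (s - 5*I)/(s^2 - 7*I*s - 12)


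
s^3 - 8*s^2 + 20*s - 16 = (s - 4)*(s - 2)^2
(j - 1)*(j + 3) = j^2 + 2*j - 3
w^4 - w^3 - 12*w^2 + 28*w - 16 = (w - 2)^2*(w - 1)*(w + 4)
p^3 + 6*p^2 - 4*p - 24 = (p - 2)*(p + 2)*(p + 6)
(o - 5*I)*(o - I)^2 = o^3 - 7*I*o^2 - 11*o + 5*I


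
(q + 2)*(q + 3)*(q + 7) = q^3 + 12*q^2 + 41*q + 42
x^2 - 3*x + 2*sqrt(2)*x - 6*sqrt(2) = (x - 3)*(x + 2*sqrt(2))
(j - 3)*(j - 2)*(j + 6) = j^3 + j^2 - 24*j + 36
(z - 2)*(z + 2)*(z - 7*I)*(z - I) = z^4 - 8*I*z^3 - 11*z^2 + 32*I*z + 28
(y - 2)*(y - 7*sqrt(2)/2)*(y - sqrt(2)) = y^3 - 9*sqrt(2)*y^2/2 - 2*y^2 + 7*y + 9*sqrt(2)*y - 14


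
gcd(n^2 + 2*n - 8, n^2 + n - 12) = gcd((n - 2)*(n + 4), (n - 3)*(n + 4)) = n + 4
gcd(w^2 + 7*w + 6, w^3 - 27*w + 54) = w + 6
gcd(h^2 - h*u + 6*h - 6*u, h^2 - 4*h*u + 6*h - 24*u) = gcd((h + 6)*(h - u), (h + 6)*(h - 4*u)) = h + 6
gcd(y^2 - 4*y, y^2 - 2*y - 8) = y - 4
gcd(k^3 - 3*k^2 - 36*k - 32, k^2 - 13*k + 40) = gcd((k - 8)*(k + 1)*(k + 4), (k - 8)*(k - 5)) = k - 8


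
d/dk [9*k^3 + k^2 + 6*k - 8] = 27*k^2 + 2*k + 6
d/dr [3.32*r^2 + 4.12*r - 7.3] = 6.64*r + 4.12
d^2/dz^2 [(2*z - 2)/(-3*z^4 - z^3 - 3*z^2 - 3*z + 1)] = 12*(-3*(z - 1)*(4*z^3 + z^2 + 2*z + 1)^2 + (4*z^3 + z^2 + 2*z + (z - 1)*(6*z^2 + z + 1) + 1)*(3*z^4 + z^3 + 3*z^2 + 3*z - 1))/(3*z^4 + z^3 + 3*z^2 + 3*z - 1)^3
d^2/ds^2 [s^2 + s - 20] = 2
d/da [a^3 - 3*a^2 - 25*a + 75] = 3*a^2 - 6*a - 25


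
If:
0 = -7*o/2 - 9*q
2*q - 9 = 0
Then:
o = -81/7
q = 9/2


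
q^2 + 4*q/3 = q*(q + 4/3)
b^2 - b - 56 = (b - 8)*(b + 7)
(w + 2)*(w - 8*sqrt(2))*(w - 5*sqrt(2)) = w^3 - 13*sqrt(2)*w^2 + 2*w^2 - 26*sqrt(2)*w + 80*w + 160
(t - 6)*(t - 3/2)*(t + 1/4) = t^3 - 29*t^2/4 + 57*t/8 + 9/4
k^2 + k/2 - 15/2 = (k - 5/2)*(k + 3)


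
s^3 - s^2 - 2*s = s*(s - 2)*(s + 1)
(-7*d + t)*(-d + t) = 7*d^2 - 8*d*t + t^2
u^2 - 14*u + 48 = (u - 8)*(u - 6)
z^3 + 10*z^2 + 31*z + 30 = (z + 2)*(z + 3)*(z + 5)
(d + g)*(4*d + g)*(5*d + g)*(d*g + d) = 20*d^4*g + 20*d^4 + 29*d^3*g^2 + 29*d^3*g + 10*d^2*g^3 + 10*d^2*g^2 + d*g^4 + d*g^3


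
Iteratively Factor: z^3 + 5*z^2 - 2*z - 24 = (z + 3)*(z^2 + 2*z - 8) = (z - 2)*(z + 3)*(z + 4)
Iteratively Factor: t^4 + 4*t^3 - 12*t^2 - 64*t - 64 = (t + 2)*(t^3 + 2*t^2 - 16*t - 32) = (t - 4)*(t + 2)*(t^2 + 6*t + 8) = (t - 4)*(t + 2)^2*(t + 4)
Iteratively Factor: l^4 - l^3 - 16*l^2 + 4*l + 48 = (l + 3)*(l^3 - 4*l^2 - 4*l + 16) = (l - 4)*(l + 3)*(l^2 - 4) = (l - 4)*(l - 2)*(l + 3)*(l + 2)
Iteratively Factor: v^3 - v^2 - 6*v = (v + 2)*(v^2 - 3*v) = (v - 3)*(v + 2)*(v)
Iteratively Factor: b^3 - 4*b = (b - 2)*(b^2 + 2*b) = b*(b - 2)*(b + 2)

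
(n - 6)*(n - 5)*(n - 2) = n^3 - 13*n^2 + 52*n - 60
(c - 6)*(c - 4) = c^2 - 10*c + 24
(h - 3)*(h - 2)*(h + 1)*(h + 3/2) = h^4 - 5*h^3/2 - 5*h^2 + 15*h/2 + 9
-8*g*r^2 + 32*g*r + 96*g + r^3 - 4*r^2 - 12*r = (-8*g + r)*(r - 6)*(r + 2)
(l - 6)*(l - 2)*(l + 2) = l^3 - 6*l^2 - 4*l + 24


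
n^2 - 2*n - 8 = (n - 4)*(n + 2)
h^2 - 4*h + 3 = (h - 3)*(h - 1)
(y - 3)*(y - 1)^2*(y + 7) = y^4 + 2*y^3 - 28*y^2 + 46*y - 21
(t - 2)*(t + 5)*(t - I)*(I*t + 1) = I*t^4 + 2*t^3 + 3*I*t^3 + 6*t^2 - 11*I*t^2 - 20*t - 3*I*t + 10*I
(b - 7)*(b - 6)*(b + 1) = b^3 - 12*b^2 + 29*b + 42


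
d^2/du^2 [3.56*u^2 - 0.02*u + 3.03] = 7.12000000000000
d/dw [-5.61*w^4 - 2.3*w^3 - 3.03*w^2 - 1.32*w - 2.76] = -22.44*w^3 - 6.9*w^2 - 6.06*w - 1.32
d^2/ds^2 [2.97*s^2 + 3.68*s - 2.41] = 5.94000000000000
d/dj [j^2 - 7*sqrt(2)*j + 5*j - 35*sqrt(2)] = 2*j - 7*sqrt(2) + 5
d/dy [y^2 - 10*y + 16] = 2*y - 10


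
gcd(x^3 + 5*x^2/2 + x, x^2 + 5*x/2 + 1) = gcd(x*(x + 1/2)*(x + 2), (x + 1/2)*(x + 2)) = x^2 + 5*x/2 + 1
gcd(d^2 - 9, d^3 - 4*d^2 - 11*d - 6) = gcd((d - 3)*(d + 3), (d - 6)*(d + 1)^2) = 1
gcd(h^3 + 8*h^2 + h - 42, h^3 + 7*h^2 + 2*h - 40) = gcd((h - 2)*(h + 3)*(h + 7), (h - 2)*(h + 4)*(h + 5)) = h - 2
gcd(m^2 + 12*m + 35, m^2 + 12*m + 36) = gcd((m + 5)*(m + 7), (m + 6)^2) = 1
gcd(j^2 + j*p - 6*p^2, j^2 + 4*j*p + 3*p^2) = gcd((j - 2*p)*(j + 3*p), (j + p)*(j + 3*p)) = j + 3*p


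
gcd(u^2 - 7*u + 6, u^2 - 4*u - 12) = u - 6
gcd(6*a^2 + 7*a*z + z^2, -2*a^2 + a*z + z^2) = 1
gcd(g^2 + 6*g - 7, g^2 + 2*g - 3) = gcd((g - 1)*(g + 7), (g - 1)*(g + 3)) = g - 1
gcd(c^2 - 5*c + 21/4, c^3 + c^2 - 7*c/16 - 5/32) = 1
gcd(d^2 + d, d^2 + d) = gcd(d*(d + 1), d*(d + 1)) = d^2 + d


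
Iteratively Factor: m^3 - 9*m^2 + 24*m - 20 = (m - 2)*(m^2 - 7*m + 10) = (m - 2)^2*(m - 5)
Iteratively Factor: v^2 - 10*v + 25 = (v - 5)*(v - 5)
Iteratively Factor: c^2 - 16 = (c + 4)*(c - 4)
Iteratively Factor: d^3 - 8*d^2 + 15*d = (d)*(d^2 - 8*d + 15) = d*(d - 3)*(d - 5)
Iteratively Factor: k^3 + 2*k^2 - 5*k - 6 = (k - 2)*(k^2 + 4*k + 3) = (k - 2)*(k + 3)*(k + 1)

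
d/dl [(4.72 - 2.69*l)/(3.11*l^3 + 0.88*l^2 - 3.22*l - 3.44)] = (16.7318*l^3 - 41.6704*l^2 - 8.3072*l + 24.452)/(9.6721*l^6 + 5.4736*l^5 - 19.254*l^4 - 27.064*l^3 + 4.314*l^2 + 22.1536*l + 11.8336)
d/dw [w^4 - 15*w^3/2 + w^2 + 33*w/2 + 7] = 4*w^3 - 45*w^2/2 + 2*w + 33/2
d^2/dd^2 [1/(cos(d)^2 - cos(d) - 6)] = (4*sin(d)^4 - 27*sin(d)^2 - 9*cos(d)/4 - 3*cos(3*d)/4 + 9)/(sin(d)^2 + cos(d) + 5)^3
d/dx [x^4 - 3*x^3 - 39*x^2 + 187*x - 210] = 4*x^3 - 9*x^2 - 78*x + 187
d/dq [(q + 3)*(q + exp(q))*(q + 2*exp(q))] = (q + 3)*(q + exp(q))*(2*exp(q) + 1) + (q + 3)*(q + 2*exp(q))*(exp(q) + 1) + (q + exp(q))*(q + 2*exp(q))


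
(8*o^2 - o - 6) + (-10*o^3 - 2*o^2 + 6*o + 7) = -10*o^3 + 6*o^2 + 5*o + 1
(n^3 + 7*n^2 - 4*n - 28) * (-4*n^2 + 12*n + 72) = -4*n^5 - 16*n^4 + 172*n^3 + 568*n^2 - 624*n - 2016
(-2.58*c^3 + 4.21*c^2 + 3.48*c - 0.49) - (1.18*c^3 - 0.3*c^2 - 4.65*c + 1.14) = -3.76*c^3 + 4.51*c^2 + 8.13*c - 1.63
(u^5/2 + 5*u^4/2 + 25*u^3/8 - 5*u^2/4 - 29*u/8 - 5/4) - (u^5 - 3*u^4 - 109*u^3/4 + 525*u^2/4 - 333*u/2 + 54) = -u^5/2 + 11*u^4/2 + 243*u^3/8 - 265*u^2/2 + 1303*u/8 - 221/4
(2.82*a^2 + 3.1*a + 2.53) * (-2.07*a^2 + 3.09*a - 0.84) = -5.8374*a^4 + 2.2968*a^3 + 1.9731*a^2 + 5.2137*a - 2.1252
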